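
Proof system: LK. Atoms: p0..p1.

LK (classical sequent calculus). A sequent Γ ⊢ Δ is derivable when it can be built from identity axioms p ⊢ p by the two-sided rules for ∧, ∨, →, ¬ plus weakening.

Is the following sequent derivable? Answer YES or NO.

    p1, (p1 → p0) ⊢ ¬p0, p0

Derivation (root first):
[→L] p1, (p1 → p0) ⊢ ¬p0, p0
  [Ax] p1 ⊢ p1
  [¬R] p0 ⊢ p0, ¬p0
    [WL] p0, p0 ⊢ p0
      [Ax] p0 ⊢ p0

Result: YES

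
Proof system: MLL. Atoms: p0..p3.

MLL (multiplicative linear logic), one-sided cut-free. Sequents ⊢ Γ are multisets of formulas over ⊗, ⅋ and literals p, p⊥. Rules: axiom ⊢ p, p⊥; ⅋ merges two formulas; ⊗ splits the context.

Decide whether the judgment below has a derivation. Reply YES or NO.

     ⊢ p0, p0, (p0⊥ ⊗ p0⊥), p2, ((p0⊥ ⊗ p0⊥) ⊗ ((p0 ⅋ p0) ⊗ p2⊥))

Proof tree:
[⊗]  ⊢ p0, p0, (p0⊥ ⊗ p0⊥), p2, ((p0⊥ ⊗ p0⊥) ⊗ ((p0 ⅋ p0) ⊗ p2⊥))
  [⊗]  ⊢ p0, p0, (p0⊥ ⊗ p0⊥)
    [Ax]  ⊢ p0, p0⊥
    [Ax]  ⊢ p0, p0⊥
  [⊗]  ⊢ (p0⊥ ⊗ p0⊥), p2, ((p0 ⅋ p0) ⊗ p2⊥)
    [⅋]  ⊢ (p0⊥ ⊗ p0⊥), (p0 ⅋ p0)
      [⊗]  ⊢ p0, p0, (p0⊥ ⊗ p0⊥)
        [Ax]  ⊢ p0, p0⊥
        [Ax]  ⊢ p0, p0⊥
    [Ax]  ⊢ p2, p2⊥

Result: YES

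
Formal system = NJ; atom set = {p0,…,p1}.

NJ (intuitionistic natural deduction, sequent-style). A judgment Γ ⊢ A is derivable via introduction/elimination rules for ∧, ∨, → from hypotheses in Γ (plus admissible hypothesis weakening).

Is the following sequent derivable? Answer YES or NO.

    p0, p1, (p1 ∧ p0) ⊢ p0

Derivation trace:
[Wk] p0, p1, (p1 ∧ p0) ⊢ p0
  [Wk] p0, p1 ⊢ p0
    [Ax] p0 ⊢ p0

Result: YES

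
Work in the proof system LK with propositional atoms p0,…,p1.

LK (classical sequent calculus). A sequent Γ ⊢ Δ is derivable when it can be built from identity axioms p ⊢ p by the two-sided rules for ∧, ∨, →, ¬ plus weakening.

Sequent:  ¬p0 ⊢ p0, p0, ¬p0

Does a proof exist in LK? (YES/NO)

Derivation (root first):
[¬R] ¬p0 ⊢ p0, p0, ¬p0
  [¬L] p0, ¬p0 ⊢ p0, p0
    [WR] p0 ⊢ p0, p0, p0
      [WR] p0 ⊢ p0, p0
        [Ax] p0 ⊢ p0

Result: YES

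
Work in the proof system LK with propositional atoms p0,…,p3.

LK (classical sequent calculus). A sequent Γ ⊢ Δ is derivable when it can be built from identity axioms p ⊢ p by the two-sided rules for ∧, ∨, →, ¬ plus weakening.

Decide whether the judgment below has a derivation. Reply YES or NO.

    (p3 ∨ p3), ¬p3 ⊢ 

Derivation trace:
[¬L] (p3 ∨ p3), ¬p3 ⊢ 
  [∨L] (p3 ∨ p3) ⊢ p3
    [Ax] p3 ⊢ p3
    [Ax] p3 ⊢ p3

Result: YES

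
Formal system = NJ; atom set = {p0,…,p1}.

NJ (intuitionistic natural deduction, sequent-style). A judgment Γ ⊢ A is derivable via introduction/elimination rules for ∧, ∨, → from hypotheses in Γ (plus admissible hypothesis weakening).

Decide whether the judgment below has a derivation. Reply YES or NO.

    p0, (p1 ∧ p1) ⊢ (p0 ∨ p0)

Derivation (root first):
[∨I₂] p0, (p1 ∧ p1) ⊢ (p0 ∨ p0)
  [Wk] p0, (p1 ∧ p1) ⊢ p0
    [Ax] p0 ⊢ p0

Result: YES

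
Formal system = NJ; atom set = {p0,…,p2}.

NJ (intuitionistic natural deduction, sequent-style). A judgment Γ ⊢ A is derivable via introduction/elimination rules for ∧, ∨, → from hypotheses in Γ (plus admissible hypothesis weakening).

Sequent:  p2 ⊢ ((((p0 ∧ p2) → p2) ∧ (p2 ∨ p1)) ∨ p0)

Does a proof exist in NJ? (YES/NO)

Proof tree:
[∨I₁] p2 ⊢ ((((p0 ∧ p2) → p2) ∧ (p2 ∨ p1)) ∨ p0)
  [∧I] p2 ⊢ (((p0 ∧ p2) → p2) ∧ (p2 ∨ p1))
    [→I] p2 ⊢ ((p0 ∧ p2) → p2)
      [Wk] p2, (p0 ∧ p2) ⊢ p2
        [Ax] p2 ⊢ p2
    [∨I₁] p2 ⊢ (p2 ∨ p1)
      [Ax] p2 ⊢ p2

Result: YES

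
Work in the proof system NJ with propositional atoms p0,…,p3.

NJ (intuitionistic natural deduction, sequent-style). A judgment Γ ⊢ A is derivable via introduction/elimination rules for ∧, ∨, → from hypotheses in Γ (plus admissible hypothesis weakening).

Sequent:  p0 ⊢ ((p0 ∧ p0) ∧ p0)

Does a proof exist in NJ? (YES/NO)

Proof tree:
[∧I] p0 ⊢ ((p0 ∧ p0) ∧ p0)
  [∧I] p0 ⊢ (p0 ∧ p0)
    [Ax] p0 ⊢ p0
    [Ax] p0 ⊢ p0
  [Ax] p0 ⊢ p0

Result: YES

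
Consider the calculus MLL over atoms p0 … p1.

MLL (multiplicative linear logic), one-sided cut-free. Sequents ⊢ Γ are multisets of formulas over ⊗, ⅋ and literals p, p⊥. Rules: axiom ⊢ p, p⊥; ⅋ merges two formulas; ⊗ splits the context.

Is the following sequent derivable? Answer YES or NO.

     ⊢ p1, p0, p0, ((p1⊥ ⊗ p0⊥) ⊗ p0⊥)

Derivation (root first):
[⊗]  ⊢ p1, p0, p0, ((p1⊥ ⊗ p0⊥) ⊗ p0⊥)
  [⊗]  ⊢ p1, p0, (p1⊥ ⊗ p0⊥)
    [Ax]  ⊢ p1, p1⊥
    [Ax]  ⊢ p0, p0⊥
  [Ax]  ⊢ p0, p0⊥

Result: YES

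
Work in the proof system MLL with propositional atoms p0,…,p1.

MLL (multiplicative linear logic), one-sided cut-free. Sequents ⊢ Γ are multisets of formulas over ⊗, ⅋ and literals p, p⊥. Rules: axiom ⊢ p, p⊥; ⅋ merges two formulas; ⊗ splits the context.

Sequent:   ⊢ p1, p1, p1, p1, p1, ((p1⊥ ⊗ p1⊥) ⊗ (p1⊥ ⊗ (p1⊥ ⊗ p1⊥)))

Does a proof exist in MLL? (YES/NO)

Derivation trace:
[⊗]  ⊢ p1, p1, p1, p1, p1, ((p1⊥ ⊗ p1⊥) ⊗ (p1⊥ ⊗ (p1⊥ ⊗ p1⊥)))
  [⊗]  ⊢ p1, p1, (p1⊥ ⊗ p1⊥)
    [Ax]  ⊢ p1, p1⊥
    [Ax]  ⊢ p1, p1⊥
  [⊗]  ⊢ p1, p1, p1, (p1⊥ ⊗ (p1⊥ ⊗ p1⊥))
    [Ax]  ⊢ p1, p1⊥
    [⊗]  ⊢ p1, p1, (p1⊥ ⊗ p1⊥)
      [Ax]  ⊢ p1, p1⊥
      [Ax]  ⊢ p1, p1⊥

Result: YES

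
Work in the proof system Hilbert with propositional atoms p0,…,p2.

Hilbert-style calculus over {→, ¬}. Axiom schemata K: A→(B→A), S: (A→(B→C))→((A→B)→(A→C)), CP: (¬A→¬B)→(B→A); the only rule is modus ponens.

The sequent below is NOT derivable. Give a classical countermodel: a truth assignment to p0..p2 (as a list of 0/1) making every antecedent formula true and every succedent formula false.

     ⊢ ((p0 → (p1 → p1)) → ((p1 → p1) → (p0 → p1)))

Search for a countermodel by truth-table:
  v=000: Γ:[] Δ:[((p0 → (p1 → p1)) → ((p1 → p1) → (p0 → p1)))=T] refutes=False
  v=001: Γ:[] Δ:[((p0 → (p1 → p1)) → ((p1 → p1) → (p0 → p1)))=T] refutes=False
  v=010: Γ:[] Δ:[((p0 → (p1 → p1)) → ((p1 → p1) → (p0 → p1)))=T] refutes=False
  v=011: Γ:[] Δ:[((p0 → (p1 → p1)) → ((p1 → p1) → (p0 → p1)))=T] refutes=False
  v=100: Γ:[] Δ:[((p0 → (p1 → p1)) → ((p1 → p1) → (p0 → p1)))=F] refutes=True  ← countermodel

Result: [1, 0, 0]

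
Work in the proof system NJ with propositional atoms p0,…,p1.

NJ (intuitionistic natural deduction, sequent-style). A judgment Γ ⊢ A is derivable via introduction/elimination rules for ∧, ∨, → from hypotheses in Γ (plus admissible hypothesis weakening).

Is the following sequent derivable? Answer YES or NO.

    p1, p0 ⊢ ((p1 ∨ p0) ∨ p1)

Proof tree:
[Wk] p1, p0 ⊢ ((p1 ∨ p0) ∨ p1)
  [∨I₁] p1 ⊢ ((p1 ∨ p0) ∨ p1)
    [∨I₁] p1 ⊢ (p1 ∨ p0)
      [Ax] p1 ⊢ p1

Result: YES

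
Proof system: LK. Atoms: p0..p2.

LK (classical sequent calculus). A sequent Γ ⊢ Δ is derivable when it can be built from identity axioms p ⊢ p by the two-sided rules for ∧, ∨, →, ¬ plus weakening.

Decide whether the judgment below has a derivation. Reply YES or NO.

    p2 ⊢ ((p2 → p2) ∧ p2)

Proof tree:
[∧R] p2 ⊢ ((p2 → p2) ∧ p2)
  [→R]  ⊢ (p2 → p2)
    [Ax] p2 ⊢ p2
  [Ax] p2 ⊢ p2

Result: YES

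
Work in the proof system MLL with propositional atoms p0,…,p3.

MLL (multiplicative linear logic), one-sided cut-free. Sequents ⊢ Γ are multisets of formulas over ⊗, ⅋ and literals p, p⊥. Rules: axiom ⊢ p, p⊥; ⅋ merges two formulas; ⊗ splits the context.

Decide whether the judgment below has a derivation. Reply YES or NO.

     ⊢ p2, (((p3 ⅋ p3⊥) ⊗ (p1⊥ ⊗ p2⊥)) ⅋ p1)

Derivation trace:
[⅋]  ⊢ p2, (((p3 ⅋ p3⊥) ⊗ (p1⊥ ⊗ p2⊥)) ⅋ p1)
  [⊗]  ⊢ p1, p2, ((p3 ⅋ p3⊥) ⊗ (p1⊥ ⊗ p2⊥))
    [⅋]  ⊢ (p3 ⅋ p3⊥)
      [Ax]  ⊢ p3, p3⊥
    [⊗]  ⊢ p1, p2, (p1⊥ ⊗ p2⊥)
      [Ax]  ⊢ p1, p1⊥
      [Ax]  ⊢ p2, p2⊥

Result: YES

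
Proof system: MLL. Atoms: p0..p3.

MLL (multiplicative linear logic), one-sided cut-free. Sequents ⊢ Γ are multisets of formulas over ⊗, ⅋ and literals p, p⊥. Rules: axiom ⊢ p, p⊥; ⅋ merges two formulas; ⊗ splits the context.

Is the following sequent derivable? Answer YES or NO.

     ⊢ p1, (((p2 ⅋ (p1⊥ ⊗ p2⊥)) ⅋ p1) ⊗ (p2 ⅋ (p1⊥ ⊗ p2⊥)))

Proof tree:
[⊗]  ⊢ p1, (((p2 ⅋ (p1⊥ ⊗ p2⊥)) ⅋ p1) ⊗ (p2 ⅋ (p1⊥ ⊗ p2⊥)))
  [⅋]  ⊢ ((p2 ⅋ (p1⊥ ⊗ p2⊥)) ⅋ p1)
    [⅋]  ⊢ p1, (p2 ⅋ (p1⊥ ⊗ p2⊥))
      [⊗]  ⊢ p1, p2, (p1⊥ ⊗ p2⊥)
        [Ax]  ⊢ p1, p1⊥
        [Ax]  ⊢ p2, p2⊥
  [⅋]  ⊢ p1, (p2 ⅋ (p1⊥ ⊗ p2⊥))
    [⊗]  ⊢ p1, p2, (p1⊥ ⊗ p2⊥)
      [Ax]  ⊢ p1, p1⊥
      [Ax]  ⊢ p2, p2⊥

Result: YES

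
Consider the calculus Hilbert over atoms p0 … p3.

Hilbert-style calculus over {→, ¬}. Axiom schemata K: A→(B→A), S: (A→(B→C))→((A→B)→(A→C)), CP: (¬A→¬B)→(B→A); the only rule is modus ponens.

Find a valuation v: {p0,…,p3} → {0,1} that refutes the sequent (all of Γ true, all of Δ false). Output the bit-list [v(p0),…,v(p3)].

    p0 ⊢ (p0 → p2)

Search for a countermodel by truth-table:
  v=0000: Γ:[p0=F] Δ:[(p0 → p2)=T] refutes=False
  v=0001: Γ:[p0=F] Δ:[(p0 → p2)=T] refutes=False
  v=0010: Γ:[p0=F] Δ:[(p0 → p2)=T] refutes=False
  v=0011: Γ:[p0=F] Δ:[(p0 → p2)=T] refutes=False
  v=0100: Γ:[p0=F] Δ:[(p0 → p2)=T] refutes=False
  v=0101: Γ:[p0=F] Δ:[(p0 → p2)=T] refutes=False
  v=0110: Γ:[p0=F] Δ:[(p0 → p2)=T] refutes=False
  v=0111: Γ:[p0=F] Δ:[(p0 → p2)=T] refutes=False
  v=1000: Γ:[p0=T] Δ:[(p0 → p2)=F] refutes=True  ← countermodel

Result: [1, 0, 0, 0]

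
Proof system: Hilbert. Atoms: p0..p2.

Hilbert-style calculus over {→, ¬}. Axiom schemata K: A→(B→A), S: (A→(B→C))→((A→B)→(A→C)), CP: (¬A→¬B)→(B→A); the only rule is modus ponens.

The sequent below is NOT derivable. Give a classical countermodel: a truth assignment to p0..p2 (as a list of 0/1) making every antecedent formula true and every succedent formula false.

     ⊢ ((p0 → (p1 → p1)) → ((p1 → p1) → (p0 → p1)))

Enumerate valuations to refute Γ ⊢ Δ:
  v=000: Γ:[] Δ:[((p0 → (p1 → p1)) → ((p1 → p1) → (p0 → p1)))=T] refutes=False
  v=001: Γ:[] Δ:[((p0 → (p1 → p1)) → ((p1 → p1) → (p0 → p1)))=T] refutes=False
  v=010: Γ:[] Δ:[((p0 → (p1 → p1)) → ((p1 → p1) → (p0 → p1)))=T] refutes=False
  v=011: Γ:[] Δ:[((p0 → (p1 → p1)) → ((p1 → p1) → (p0 → p1)))=T] refutes=False
  v=100: Γ:[] Δ:[((p0 → (p1 → p1)) → ((p1 → p1) → (p0 → p1)))=F] refutes=True  ← countermodel

Result: [1, 0, 0]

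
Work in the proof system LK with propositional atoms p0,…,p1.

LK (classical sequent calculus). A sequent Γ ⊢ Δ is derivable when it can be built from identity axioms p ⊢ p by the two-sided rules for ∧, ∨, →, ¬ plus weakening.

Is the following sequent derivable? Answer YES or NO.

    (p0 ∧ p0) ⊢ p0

Derivation (root first):
[∧L] (p0 ∧ p0) ⊢ p0
  [WL] p0, p0 ⊢ p0
    [Ax] p0 ⊢ p0

Result: YES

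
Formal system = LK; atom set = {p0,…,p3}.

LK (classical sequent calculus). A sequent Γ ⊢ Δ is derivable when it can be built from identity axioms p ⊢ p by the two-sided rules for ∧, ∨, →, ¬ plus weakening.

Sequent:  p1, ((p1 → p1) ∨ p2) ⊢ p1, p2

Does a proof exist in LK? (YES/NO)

Derivation (root first):
[∨L] p1, ((p1 → p1) ∨ p2) ⊢ p1, p2
  [→L] p1, (p1 → p1) ⊢ p1
    [Ax] p1 ⊢ p1
    [Ax] p1 ⊢ p1
  [Ax] p2 ⊢ p2

Result: YES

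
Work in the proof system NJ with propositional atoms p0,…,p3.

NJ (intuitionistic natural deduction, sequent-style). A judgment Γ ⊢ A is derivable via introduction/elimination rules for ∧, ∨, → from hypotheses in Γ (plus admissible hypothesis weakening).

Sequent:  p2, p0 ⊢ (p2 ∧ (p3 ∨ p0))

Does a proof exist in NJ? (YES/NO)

Derivation (root first):
[∧I] p2, p0 ⊢ (p2 ∧ (p3 ∨ p0))
  [Ax] p2 ⊢ p2
  [∨I₂] p0 ⊢ (p3 ∨ p0)
    [Ax] p0 ⊢ p0

Result: YES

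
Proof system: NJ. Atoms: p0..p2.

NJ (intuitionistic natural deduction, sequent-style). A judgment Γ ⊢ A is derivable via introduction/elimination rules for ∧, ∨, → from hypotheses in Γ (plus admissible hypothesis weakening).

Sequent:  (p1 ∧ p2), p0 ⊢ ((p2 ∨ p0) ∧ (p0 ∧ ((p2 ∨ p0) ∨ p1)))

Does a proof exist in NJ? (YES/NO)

Derivation trace:
[∧I] (p1 ∧ p2), p0 ⊢ ((p2 ∨ p0) ∧ (p0 ∧ ((p2 ∨ p0) ∨ p1)))
  [∨I₂] p0 ⊢ (p2 ∨ p0)
    [Ax] p0 ⊢ p0
  [∧I] (p1 ∧ p2), p0 ⊢ (p0 ∧ ((p2 ∨ p0) ∨ p1))
    [Wk] p0, (p1 ∧ p2) ⊢ p0
      [Ax] p0 ⊢ p0
    [∨I₁] p0 ⊢ ((p2 ∨ p0) ∨ p1)
      [∨I₂] p0 ⊢ (p2 ∨ p0)
        [Ax] p0 ⊢ p0

Result: YES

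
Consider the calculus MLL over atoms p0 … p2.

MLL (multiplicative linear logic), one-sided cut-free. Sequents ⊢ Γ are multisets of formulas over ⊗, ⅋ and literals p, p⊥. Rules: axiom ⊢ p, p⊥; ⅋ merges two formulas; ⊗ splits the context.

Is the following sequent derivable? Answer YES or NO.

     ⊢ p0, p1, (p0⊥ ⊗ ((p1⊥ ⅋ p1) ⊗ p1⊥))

Derivation trace:
[⊗]  ⊢ p0, p1, (p0⊥ ⊗ ((p1⊥ ⅋ p1) ⊗ p1⊥))
  [Ax]  ⊢ p0, p0⊥
  [⊗]  ⊢ p1, ((p1⊥ ⅋ p1) ⊗ p1⊥)
    [⅋]  ⊢ (p1⊥ ⅋ p1)
      [Ax]  ⊢ p1, p1⊥
    [Ax]  ⊢ p1, p1⊥

Result: YES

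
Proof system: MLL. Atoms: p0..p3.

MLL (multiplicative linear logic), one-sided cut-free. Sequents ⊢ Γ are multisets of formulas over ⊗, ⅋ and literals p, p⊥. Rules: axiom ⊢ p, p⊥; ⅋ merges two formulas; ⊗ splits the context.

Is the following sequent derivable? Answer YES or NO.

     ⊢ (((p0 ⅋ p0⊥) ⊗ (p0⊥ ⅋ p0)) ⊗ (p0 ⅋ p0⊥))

Proof tree:
[⊗]  ⊢ (((p0 ⅋ p0⊥) ⊗ (p0⊥ ⅋ p0)) ⊗ (p0 ⅋ p0⊥))
  [⊗]  ⊢ ((p0 ⅋ p0⊥) ⊗ (p0⊥ ⅋ p0))
    [⅋]  ⊢ (p0 ⅋ p0⊥)
      [Ax]  ⊢ p0, p0⊥
    [⅋]  ⊢ (p0⊥ ⅋ p0)
      [Ax]  ⊢ p0, p0⊥
  [⅋]  ⊢ (p0 ⅋ p0⊥)
    [Ax]  ⊢ p0, p0⊥

Result: YES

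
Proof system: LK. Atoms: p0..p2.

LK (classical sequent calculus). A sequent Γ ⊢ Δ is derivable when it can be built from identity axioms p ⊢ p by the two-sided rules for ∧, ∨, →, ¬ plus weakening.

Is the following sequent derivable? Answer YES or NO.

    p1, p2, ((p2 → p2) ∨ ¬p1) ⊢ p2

Proof tree:
[∨L] p1, p2, ((p2 → p2) ∨ ¬p1) ⊢ p2
  [→L] p2, (p2 → p2) ⊢ p2
    [Ax] p2 ⊢ p2
    [Ax] p2 ⊢ p2
  [¬L] p1, ¬p1 ⊢ 
    [Ax] p1 ⊢ p1

Result: YES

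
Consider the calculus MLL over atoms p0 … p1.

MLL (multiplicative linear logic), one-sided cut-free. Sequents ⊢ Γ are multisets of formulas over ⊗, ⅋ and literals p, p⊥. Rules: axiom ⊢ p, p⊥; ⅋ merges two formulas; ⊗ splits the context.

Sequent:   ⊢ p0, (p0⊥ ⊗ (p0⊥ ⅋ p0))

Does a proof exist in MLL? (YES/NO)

Derivation (root first):
[⊗]  ⊢ p0, (p0⊥ ⊗ (p0⊥ ⅋ p0))
  [Ax]  ⊢ p0, p0⊥
  [⅋]  ⊢ (p0⊥ ⅋ p0)
    [Ax]  ⊢ p0, p0⊥

Result: YES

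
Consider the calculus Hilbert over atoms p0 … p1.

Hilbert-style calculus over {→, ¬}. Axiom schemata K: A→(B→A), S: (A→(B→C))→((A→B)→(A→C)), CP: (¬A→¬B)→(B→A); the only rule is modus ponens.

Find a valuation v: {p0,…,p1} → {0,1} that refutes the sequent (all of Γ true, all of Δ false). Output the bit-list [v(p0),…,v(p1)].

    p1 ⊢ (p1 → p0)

Search for a countermodel by truth-table:
  v=00: Γ:[p1=F] Δ:[(p1 → p0)=T] refutes=False
  v=01: Γ:[p1=T] Δ:[(p1 → p0)=F] refutes=True  ← countermodel

Result: [0, 1]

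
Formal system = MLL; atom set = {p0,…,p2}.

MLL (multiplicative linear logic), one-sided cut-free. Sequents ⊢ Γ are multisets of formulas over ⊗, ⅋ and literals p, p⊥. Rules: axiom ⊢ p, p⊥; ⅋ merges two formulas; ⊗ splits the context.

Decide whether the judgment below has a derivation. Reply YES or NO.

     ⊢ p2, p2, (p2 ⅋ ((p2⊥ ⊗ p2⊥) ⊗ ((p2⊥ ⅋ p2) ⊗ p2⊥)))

Proof tree:
[⅋]  ⊢ p2, p2, (p2 ⅋ ((p2⊥ ⊗ p2⊥) ⊗ ((p2⊥ ⅋ p2) ⊗ p2⊥)))
  [⊗]  ⊢ p2, p2, p2, ((p2⊥ ⊗ p2⊥) ⊗ ((p2⊥ ⅋ p2) ⊗ p2⊥))
    [⊗]  ⊢ p2, p2, (p2⊥ ⊗ p2⊥)
      [Ax]  ⊢ p2, p2⊥
      [Ax]  ⊢ p2, p2⊥
    [⊗]  ⊢ p2, ((p2⊥ ⅋ p2) ⊗ p2⊥)
      [⅋]  ⊢ (p2⊥ ⅋ p2)
        [Ax]  ⊢ p2, p2⊥
      [Ax]  ⊢ p2, p2⊥

Result: YES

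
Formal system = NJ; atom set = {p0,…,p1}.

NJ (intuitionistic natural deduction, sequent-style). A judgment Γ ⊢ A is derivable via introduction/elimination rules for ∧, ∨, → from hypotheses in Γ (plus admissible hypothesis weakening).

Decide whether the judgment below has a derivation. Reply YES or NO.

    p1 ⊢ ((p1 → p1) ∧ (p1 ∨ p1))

Derivation (root first):
[∧I] p1 ⊢ ((p1 → p1) ∧ (p1 ∨ p1))
  [→I]  ⊢ (p1 → p1)
    [Ax] p1 ⊢ p1
  [∨I₂] p1 ⊢ (p1 ∨ p1)
    [Ax] p1 ⊢ p1

Result: YES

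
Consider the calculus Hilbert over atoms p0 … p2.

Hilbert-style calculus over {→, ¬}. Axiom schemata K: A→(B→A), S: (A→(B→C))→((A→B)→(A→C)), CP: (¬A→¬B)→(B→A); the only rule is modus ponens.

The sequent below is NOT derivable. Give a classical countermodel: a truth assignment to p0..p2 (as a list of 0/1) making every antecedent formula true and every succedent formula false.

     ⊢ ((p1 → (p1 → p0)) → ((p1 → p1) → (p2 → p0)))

Enumerate valuations to refute Γ ⊢ Δ:
  v=000: Γ:[] Δ:[((p1 → (p1 → p0)) → ((p1 → p1) → (p2 → p0)))=T] refutes=False
  v=001: Γ:[] Δ:[((p1 → (p1 → p0)) → ((p1 → p1) → (p2 → p0)))=F] refutes=True  ← countermodel

Result: [0, 0, 1]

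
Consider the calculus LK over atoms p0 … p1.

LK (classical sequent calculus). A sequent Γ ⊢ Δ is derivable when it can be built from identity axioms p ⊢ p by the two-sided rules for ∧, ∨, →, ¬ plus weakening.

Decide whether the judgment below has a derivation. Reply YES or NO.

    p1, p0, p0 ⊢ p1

Proof tree:
[WL] p1, p0, p0 ⊢ p1
  [WL] p1, p0 ⊢ p1
    [Ax] p1 ⊢ p1

Result: YES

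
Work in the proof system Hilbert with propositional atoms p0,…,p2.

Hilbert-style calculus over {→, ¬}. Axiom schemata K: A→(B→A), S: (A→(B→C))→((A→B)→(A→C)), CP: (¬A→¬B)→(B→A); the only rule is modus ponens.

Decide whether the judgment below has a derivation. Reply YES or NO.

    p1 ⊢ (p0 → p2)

Search for a countermodel by truth-table:
  v=000: Γ:[p1=F] Δ:[(p0 → p2)=T] refutes=False
  v=001: Γ:[p1=F] Δ:[(p0 → p2)=T] refutes=False
  v=010: Γ:[p1=T] Δ:[(p0 → p2)=T] refutes=False
  v=011: Γ:[p1=T] Δ:[(p0 → p2)=T] refutes=False
  v=100: Γ:[p1=F] Δ:[(p0 → p2)=F] refutes=False
  v=101: Γ:[p1=F] Δ:[(p0 → p2)=T] refutes=False
  v=110: Γ:[p1=T] Δ:[(p0 → p2)=F] refutes=True  ← countermodel

Result: NO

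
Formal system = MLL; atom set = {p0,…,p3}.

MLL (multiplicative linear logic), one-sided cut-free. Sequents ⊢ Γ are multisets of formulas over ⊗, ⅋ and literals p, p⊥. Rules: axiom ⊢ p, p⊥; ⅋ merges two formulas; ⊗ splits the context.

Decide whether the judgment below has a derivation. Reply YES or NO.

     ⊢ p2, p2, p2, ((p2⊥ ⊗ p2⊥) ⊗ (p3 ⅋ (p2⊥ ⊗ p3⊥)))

Derivation (root first):
[⊗]  ⊢ p2, p2, p2, ((p2⊥ ⊗ p2⊥) ⊗ (p3 ⅋ (p2⊥ ⊗ p3⊥)))
  [⊗]  ⊢ p2, p2, (p2⊥ ⊗ p2⊥)
    [Ax]  ⊢ p2, p2⊥
    [Ax]  ⊢ p2, p2⊥
  [⅋]  ⊢ p2, (p3 ⅋ (p2⊥ ⊗ p3⊥))
    [⊗]  ⊢ p2, p3, (p2⊥ ⊗ p3⊥)
      [Ax]  ⊢ p2, p2⊥
      [Ax]  ⊢ p3, p3⊥

Result: YES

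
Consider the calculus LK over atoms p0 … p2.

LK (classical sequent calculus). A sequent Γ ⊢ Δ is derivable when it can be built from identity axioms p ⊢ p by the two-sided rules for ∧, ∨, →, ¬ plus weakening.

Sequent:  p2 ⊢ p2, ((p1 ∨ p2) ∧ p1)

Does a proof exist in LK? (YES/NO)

Proof tree:
[∧R] p2 ⊢ p2, ((p1 ∨ p2) ∧ p1)
  [∨R] p2 ⊢ (p1 ∨ p2)
    [WR] p2 ⊢ p2, p1
      [Ax] p2 ⊢ p2
  [WR] p2 ⊢ p2, p1
    [Ax] p2 ⊢ p2

Result: YES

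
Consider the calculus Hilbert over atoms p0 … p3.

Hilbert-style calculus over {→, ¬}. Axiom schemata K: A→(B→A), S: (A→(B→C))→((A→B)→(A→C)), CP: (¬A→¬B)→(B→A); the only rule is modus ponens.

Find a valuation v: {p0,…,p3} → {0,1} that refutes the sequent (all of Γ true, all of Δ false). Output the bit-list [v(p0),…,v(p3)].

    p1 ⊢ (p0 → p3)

Search for a countermodel by truth-table:
  v=0000: Γ:[p1=F] Δ:[(p0 → p3)=T] refutes=False
  v=0001: Γ:[p1=F] Δ:[(p0 → p3)=T] refutes=False
  v=0010: Γ:[p1=F] Δ:[(p0 → p3)=T] refutes=False
  v=0011: Γ:[p1=F] Δ:[(p0 → p3)=T] refutes=False
  v=0100: Γ:[p1=T] Δ:[(p0 → p3)=T] refutes=False
  v=0101: Γ:[p1=T] Δ:[(p0 → p3)=T] refutes=False
  v=0110: Γ:[p1=T] Δ:[(p0 → p3)=T] refutes=False
  v=0111: Γ:[p1=T] Δ:[(p0 → p3)=T] refutes=False
  v=1000: Γ:[p1=F] Δ:[(p0 → p3)=F] refutes=False
  v=1001: Γ:[p1=F] Δ:[(p0 → p3)=T] refutes=False
  v=1010: Γ:[p1=F] Δ:[(p0 → p3)=F] refutes=False
  v=1011: Γ:[p1=F] Δ:[(p0 → p3)=T] refutes=False
  v=1100: Γ:[p1=T] Δ:[(p0 → p3)=F] refutes=True  ← countermodel

Result: [1, 1, 0, 0]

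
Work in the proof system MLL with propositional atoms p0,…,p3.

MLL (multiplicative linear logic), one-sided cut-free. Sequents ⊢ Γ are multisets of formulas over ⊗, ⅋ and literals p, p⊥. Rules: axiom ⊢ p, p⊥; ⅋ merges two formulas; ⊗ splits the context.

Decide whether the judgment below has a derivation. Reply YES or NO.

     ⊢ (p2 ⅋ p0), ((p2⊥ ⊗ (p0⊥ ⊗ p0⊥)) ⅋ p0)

Proof tree:
[⅋]  ⊢ (p2 ⅋ p0), ((p2⊥ ⊗ (p0⊥ ⊗ p0⊥)) ⅋ p0)
  [⅋]  ⊢ p0, (p2⊥ ⊗ (p0⊥ ⊗ p0⊥)), (p2 ⅋ p0)
    [⊗]  ⊢ p2, p0, p0, (p2⊥ ⊗ (p0⊥ ⊗ p0⊥))
      [Ax]  ⊢ p2, p2⊥
      [⊗]  ⊢ p0, p0, (p0⊥ ⊗ p0⊥)
        [Ax]  ⊢ p0, p0⊥
        [Ax]  ⊢ p0, p0⊥

Result: YES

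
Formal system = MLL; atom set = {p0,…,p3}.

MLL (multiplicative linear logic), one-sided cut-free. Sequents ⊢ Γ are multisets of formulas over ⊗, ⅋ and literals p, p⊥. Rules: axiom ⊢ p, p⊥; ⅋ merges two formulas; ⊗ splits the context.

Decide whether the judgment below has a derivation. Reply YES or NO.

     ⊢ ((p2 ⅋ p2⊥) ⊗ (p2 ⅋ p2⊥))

Proof tree:
[⊗]  ⊢ ((p2 ⅋ p2⊥) ⊗ (p2 ⅋ p2⊥))
  [⅋]  ⊢ (p2 ⅋ p2⊥)
    [Ax]  ⊢ p2, p2⊥
  [⅋]  ⊢ (p2 ⅋ p2⊥)
    [Ax]  ⊢ p2, p2⊥

Result: YES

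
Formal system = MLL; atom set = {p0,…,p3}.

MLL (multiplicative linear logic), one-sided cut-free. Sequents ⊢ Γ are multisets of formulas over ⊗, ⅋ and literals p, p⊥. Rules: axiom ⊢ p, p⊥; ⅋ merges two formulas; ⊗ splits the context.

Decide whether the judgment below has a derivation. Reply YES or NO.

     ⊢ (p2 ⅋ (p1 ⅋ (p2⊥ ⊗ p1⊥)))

Derivation trace:
[⅋]  ⊢ (p2 ⅋ (p1 ⅋ (p2⊥ ⊗ p1⊥)))
  [⅋]  ⊢ p2, (p1 ⅋ (p2⊥ ⊗ p1⊥))
    [⊗]  ⊢ p2, p1, (p2⊥ ⊗ p1⊥)
      [Ax]  ⊢ p2, p2⊥
      [Ax]  ⊢ p1, p1⊥

Result: YES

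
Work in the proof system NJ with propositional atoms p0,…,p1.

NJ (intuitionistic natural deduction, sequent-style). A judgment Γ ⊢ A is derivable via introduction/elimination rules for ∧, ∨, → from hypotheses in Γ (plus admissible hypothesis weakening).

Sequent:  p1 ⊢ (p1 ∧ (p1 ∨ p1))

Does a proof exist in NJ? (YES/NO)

Derivation (root first):
[∧I] p1 ⊢ (p1 ∧ (p1 ∨ p1))
  [Ax] p1 ⊢ p1
  [∨I₁] p1 ⊢ (p1 ∨ p1)
    [Ax] p1 ⊢ p1

Result: YES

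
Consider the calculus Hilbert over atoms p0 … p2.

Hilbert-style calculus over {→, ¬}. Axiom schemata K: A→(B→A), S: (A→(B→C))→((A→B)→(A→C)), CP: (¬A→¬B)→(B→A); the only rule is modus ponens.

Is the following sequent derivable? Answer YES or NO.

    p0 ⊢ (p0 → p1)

Truth-table refutation:
  v=000: Γ:[p0=F] Δ:[(p0 → p1)=T] refutes=False
  v=001: Γ:[p0=F] Δ:[(p0 → p1)=T] refutes=False
  v=010: Γ:[p0=F] Δ:[(p0 → p1)=T] refutes=False
  v=011: Γ:[p0=F] Δ:[(p0 → p1)=T] refutes=False
  v=100: Γ:[p0=T] Δ:[(p0 → p1)=F] refutes=True  ← countermodel

Result: NO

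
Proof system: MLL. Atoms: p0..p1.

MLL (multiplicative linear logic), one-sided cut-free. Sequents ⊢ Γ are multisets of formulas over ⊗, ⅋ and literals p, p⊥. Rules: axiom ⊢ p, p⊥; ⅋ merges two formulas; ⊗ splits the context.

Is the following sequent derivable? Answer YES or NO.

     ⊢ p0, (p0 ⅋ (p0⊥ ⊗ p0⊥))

Proof tree:
[⅋]  ⊢ p0, (p0 ⅋ (p0⊥ ⊗ p0⊥))
  [⊗]  ⊢ p0, p0, (p0⊥ ⊗ p0⊥)
    [Ax]  ⊢ p0, p0⊥
    [Ax]  ⊢ p0, p0⊥

Result: YES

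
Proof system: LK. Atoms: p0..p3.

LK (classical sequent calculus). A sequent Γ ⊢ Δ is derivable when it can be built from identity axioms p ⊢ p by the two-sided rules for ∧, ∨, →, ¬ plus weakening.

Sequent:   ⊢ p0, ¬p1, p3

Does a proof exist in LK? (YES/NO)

Search for a countermodel by truth-table:
  v=0000: Γ:[] Δ:[p0=F, ¬p1=T, p3=F] refutes=False
  v=0001: Γ:[] Δ:[p0=F, ¬p1=T, p3=T] refutes=False
  v=0010: Γ:[] Δ:[p0=F, ¬p1=T, p3=F] refutes=False
  v=0011: Γ:[] Δ:[p0=F, ¬p1=T, p3=T] refutes=False
  v=0100: Γ:[] Δ:[p0=F, ¬p1=F, p3=F] refutes=True  ← countermodel

Result: NO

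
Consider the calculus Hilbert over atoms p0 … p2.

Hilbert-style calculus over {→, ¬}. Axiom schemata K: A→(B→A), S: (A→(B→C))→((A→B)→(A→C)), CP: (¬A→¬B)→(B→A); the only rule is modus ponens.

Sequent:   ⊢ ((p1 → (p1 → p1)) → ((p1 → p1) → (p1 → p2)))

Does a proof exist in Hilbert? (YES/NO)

Enumerate valuations to refute Γ ⊢ Δ:
  v=000: Γ:[] Δ:[((p1 → (p1 → p1)) → ((p1 → p1) → (p1 → p2)))=T] refutes=False
  v=001: Γ:[] Δ:[((p1 → (p1 → p1)) → ((p1 → p1) → (p1 → p2)))=T] refutes=False
  v=010: Γ:[] Δ:[((p1 → (p1 → p1)) → ((p1 → p1) → (p1 → p2)))=F] refutes=True  ← countermodel

Result: NO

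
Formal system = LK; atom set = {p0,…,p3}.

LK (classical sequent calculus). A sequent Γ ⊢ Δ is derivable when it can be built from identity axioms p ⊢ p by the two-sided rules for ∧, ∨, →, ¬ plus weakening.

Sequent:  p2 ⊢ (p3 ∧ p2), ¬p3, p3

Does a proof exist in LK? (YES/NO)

Proof tree:
[WR] p2 ⊢ (p3 ∧ p2), ¬p3, p3
  [¬R] p2 ⊢ (p3 ∧ p2), ¬p3
    [∧R] p2, p3 ⊢ (p3 ∧ p2)
      [Ax] p3 ⊢ p3
      [Ax] p2 ⊢ p2

Result: YES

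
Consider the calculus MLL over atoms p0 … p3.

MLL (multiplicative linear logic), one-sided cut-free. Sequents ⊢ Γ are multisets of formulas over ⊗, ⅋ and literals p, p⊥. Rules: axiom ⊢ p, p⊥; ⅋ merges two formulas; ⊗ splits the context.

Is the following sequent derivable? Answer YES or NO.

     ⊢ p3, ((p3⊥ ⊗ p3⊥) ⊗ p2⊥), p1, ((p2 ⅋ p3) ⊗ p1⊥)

Proof tree:
[⊗]  ⊢ p3, ((p3⊥ ⊗ p3⊥) ⊗ p2⊥), p1, ((p2 ⅋ p3) ⊗ p1⊥)
  [⅋]  ⊢ p3, ((p3⊥ ⊗ p3⊥) ⊗ p2⊥), (p2 ⅋ p3)
    [⊗]  ⊢ p3, p3, p2, ((p3⊥ ⊗ p3⊥) ⊗ p2⊥)
      [⊗]  ⊢ p3, p3, (p3⊥ ⊗ p3⊥)
        [Ax]  ⊢ p3, p3⊥
        [Ax]  ⊢ p3, p3⊥
      [Ax]  ⊢ p2, p2⊥
  [Ax]  ⊢ p1, p1⊥

Result: YES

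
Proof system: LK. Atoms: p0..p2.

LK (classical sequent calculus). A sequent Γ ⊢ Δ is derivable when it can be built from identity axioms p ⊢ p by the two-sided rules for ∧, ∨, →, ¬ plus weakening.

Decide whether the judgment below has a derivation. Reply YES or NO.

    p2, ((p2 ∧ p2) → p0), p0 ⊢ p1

Enumerate valuations to refute Γ ⊢ Δ:
  v=000: Γ:[p2=F, ((p2 ∧ p2) → p0)=T, p0=F] Δ:[p1=F] refutes=False
  v=001: Γ:[p2=T, ((p2 ∧ p2) → p0)=F, p0=F] Δ:[p1=F] refutes=False
  v=010: Γ:[p2=F, ((p2 ∧ p2) → p0)=T, p0=F] Δ:[p1=T] refutes=False
  v=011: Γ:[p2=T, ((p2 ∧ p2) → p0)=F, p0=F] Δ:[p1=T] refutes=False
  v=100: Γ:[p2=F, ((p2 ∧ p2) → p0)=T, p0=T] Δ:[p1=F] refutes=False
  v=101: Γ:[p2=T, ((p2 ∧ p2) → p0)=T, p0=T] Δ:[p1=F] refutes=True  ← countermodel

Result: NO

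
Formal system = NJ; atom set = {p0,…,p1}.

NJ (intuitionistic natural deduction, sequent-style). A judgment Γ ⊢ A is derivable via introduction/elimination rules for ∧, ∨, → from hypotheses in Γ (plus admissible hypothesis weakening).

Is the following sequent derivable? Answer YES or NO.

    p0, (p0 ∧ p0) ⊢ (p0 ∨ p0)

Proof tree:
[Wk] p0, (p0 ∧ p0) ⊢ (p0 ∨ p0)
  [∨I₁] p0 ⊢ (p0 ∨ p0)
    [Ax] p0 ⊢ p0

Result: YES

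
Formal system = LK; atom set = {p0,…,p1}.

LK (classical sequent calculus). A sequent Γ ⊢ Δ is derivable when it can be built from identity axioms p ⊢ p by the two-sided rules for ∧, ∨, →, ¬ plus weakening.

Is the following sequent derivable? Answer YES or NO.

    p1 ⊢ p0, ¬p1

Truth-table refutation:
  v=00: Γ:[p1=F] Δ:[p0=F, ¬p1=T] refutes=False
  v=01: Γ:[p1=T] Δ:[p0=F, ¬p1=F] refutes=True  ← countermodel

Result: NO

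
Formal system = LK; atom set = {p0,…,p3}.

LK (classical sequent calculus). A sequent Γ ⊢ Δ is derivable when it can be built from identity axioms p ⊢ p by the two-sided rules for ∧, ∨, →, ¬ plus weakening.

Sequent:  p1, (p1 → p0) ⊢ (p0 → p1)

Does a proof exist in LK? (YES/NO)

Derivation trace:
[→R] p1, (p1 → p0) ⊢ (p0 → p1)
  [→L] p1, p0, (p1 → p0) ⊢ p1
    [WL] p1, p0 ⊢ p1
      [Ax] p1 ⊢ p1
    [WL] p1, p0 ⊢ p1
      [Ax] p1 ⊢ p1

Result: YES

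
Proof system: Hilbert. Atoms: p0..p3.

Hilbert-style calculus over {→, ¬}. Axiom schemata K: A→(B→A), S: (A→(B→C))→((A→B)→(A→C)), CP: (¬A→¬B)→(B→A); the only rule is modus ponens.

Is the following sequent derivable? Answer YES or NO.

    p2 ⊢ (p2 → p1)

Truth-table refutation:
  v=0000: Γ:[p2=F] Δ:[(p2 → p1)=T] refutes=False
  v=0001: Γ:[p2=F] Δ:[(p2 → p1)=T] refutes=False
  v=0010: Γ:[p2=T] Δ:[(p2 → p1)=F] refutes=True  ← countermodel

Result: NO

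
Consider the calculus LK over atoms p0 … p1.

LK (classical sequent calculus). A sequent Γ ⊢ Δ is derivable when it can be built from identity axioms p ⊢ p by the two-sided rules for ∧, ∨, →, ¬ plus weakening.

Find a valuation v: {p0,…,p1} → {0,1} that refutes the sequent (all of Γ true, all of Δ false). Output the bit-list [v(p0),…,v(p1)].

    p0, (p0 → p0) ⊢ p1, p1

Enumerate valuations to refute Γ ⊢ Δ:
  v=00: Γ:[p0=F, (p0 → p0)=T] Δ:[p1=F, p1=F] refutes=False
  v=01: Γ:[p0=F, (p0 → p0)=T] Δ:[p1=T, p1=T] refutes=False
  v=10: Γ:[p0=T, (p0 → p0)=T] Δ:[p1=F, p1=F] refutes=True  ← countermodel

Result: [1, 0]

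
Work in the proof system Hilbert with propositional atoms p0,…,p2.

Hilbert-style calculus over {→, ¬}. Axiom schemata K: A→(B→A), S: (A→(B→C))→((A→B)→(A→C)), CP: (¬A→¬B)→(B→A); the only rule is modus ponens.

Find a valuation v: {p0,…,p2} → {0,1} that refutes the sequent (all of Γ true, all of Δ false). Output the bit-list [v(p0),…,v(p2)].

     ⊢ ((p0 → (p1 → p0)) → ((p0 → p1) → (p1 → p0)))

Enumerate valuations to refute Γ ⊢ Δ:
  v=000: Γ:[] Δ:[((p0 → (p1 → p0)) → ((p0 → p1) → (p1 → p0)))=T] refutes=False
  v=001: Γ:[] Δ:[((p0 → (p1 → p0)) → ((p0 → p1) → (p1 → p0)))=T] refutes=False
  v=010: Γ:[] Δ:[((p0 → (p1 → p0)) → ((p0 → p1) → (p1 → p0)))=F] refutes=True  ← countermodel

Result: [0, 1, 0]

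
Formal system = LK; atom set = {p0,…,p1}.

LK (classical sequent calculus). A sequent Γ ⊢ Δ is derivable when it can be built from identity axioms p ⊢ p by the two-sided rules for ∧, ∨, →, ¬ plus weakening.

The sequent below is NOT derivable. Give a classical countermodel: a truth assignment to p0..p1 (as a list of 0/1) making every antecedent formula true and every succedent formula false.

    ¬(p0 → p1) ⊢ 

Enumerate valuations to refute Γ ⊢ Δ:
  v=00: Γ:[¬(p0 → p1)=F] Δ:[] refutes=False
  v=01: Γ:[¬(p0 → p1)=F] Δ:[] refutes=False
  v=10: Γ:[¬(p0 → p1)=T] Δ:[] refutes=True  ← countermodel

Result: [1, 0]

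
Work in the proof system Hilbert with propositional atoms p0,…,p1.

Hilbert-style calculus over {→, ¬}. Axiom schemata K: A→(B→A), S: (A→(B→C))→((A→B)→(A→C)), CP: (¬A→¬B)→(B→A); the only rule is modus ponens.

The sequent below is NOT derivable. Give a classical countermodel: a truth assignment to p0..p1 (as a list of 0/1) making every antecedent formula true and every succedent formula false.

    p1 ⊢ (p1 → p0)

Search for a countermodel by truth-table:
  v=00: Γ:[p1=F] Δ:[(p1 → p0)=T] refutes=False
  v=01: Γ:[p1=T] Δ:[(p1 → p0)=F] refutes=True  ← countermodel

Result: [0, 1]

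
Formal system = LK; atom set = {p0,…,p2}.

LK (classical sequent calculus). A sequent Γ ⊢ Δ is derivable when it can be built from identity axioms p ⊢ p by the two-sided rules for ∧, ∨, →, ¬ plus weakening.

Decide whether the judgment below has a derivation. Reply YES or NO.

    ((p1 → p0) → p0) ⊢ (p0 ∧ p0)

Enumerate valuations to refute Γ ⊢ Δ:
  v=000: Γ:[((p1 → p0) → p0)=F] Δ:[(p0 ∧ p0)=F] refutes=False
  v=001: Γ:[((p1 → p0) → p0)=F] Δ:[(p0 ∧ p0)=F] refutes=False
  v=010: Γ:[((p1 → p0) → p0)=T] Δ:[(p0 ∧ p0)=F] refutes=True  ← countermodel

Result: NO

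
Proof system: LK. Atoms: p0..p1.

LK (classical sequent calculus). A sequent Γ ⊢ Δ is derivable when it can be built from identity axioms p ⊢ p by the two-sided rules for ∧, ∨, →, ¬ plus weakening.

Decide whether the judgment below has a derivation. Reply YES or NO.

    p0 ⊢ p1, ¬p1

Derivation trace:
[WL] p0 ⊢ p1, ¬p1
  [¬R]  ⊢ p1, ¬p1
    [Ax] p1 ⊢ p1

Result: YES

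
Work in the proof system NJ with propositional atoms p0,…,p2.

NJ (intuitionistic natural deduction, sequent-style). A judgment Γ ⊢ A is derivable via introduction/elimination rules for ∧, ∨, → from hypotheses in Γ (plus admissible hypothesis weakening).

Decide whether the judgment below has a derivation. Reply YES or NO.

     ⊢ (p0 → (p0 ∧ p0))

Derivation trace:
[→I]  ⊢ (p0 → (p0 ∧ p0))
  [∧I] p0 ⊢ (p0 ∧ p0)
    [Ax] p0 ⊢ p0
    [Ax] p0 ⊢ p0

Result: YES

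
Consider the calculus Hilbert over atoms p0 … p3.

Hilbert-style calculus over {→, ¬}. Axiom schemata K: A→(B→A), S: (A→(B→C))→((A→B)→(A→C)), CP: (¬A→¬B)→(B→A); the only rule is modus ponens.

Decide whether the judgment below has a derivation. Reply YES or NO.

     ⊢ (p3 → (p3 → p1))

Truth-table refutation:
  v=0000: Γ:[] Δ:[(p3 → (p3 → p1))=T] refutes=False
  v=0001: Γ:[] Δ:[(p3 → (p3 → p1))=F] refutes=True  ← countermodel

Result: NO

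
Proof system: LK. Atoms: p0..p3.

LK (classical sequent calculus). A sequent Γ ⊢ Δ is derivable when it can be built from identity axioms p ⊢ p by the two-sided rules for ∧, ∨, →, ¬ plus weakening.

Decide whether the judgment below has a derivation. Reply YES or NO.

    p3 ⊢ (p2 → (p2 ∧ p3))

Derivation (root first):
[→R] p3 ⊢ (p2 → (p2 ∧ p3))
  [∧R] p2, p3 ⊢ (p2 ∧ p3)
    [Ax] p2 ⊢ p2
    [Ax] p3 ⊢ p3

Result: YES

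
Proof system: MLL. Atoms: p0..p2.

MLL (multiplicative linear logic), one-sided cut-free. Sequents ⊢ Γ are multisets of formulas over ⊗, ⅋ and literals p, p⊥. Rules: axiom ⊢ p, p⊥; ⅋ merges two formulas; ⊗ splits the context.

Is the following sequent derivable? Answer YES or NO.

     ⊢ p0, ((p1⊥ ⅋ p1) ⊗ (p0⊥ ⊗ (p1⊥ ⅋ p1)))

Derivation (root first):
[⊗]  ⊢ p0, ((p1⊥ ⅋ p1) ⊗ (p0⊥ ⊗ (p1⊥ ⅋ p1)))
  [⅋]  ⊢ (p1⊥ ⅋ p1)
    [Ax]  ⊢ p1, p1⊥
  [⊗]  ⊢ p0, (p0⊥ ⊗ (p1⊥ ⅋ p1))
    [Ax]  ⊢ p0, p0⊥
    [⅋]  ⊢ (p1⊥ ⅋ p1)
      [Ax]  ⊢ p1, p1⊥

Result: YES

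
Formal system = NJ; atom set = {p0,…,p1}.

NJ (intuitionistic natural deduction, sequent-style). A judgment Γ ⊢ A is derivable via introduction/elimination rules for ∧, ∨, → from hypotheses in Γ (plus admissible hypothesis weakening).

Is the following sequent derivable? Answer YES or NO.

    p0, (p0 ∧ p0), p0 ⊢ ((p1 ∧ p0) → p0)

Derivation trace:
[Wk] p0, (p0 ∧ p0), p0 ⊢ ((p1 ∧ p0) → p0)
  [Wk] p0, (p0 ∧ p0) ⊢ ((p1 ∧ p0) → p0)
    [→I] p0 ⊢ ((p1 ∧ p0) → p0)
      [Wk] p0, (p1 ∧ p0) ⊢ p0
        [Ax] p0 ⊢ p0

Result: YES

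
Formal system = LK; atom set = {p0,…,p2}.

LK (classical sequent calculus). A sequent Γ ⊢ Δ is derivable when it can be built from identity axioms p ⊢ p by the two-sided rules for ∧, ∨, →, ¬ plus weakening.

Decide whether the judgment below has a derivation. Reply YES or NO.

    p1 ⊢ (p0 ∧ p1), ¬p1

Enumerate valuations to refute Γ ⊢ Δ:
  v=000: Γ:[p1=F] Δ:[(p0 ∧ p1)=F, ¬p1=T] refutes=False
  v=001: Γ:[p1=F] Δ:[(p0 ∧ p1)=F, ¬p1=T] refutes=False
  v=010: Γ:[p1=T] Δ:[(p0 ∧ p1)=F, ¬p1=F] refutes=True  ← countermodel

Result: NO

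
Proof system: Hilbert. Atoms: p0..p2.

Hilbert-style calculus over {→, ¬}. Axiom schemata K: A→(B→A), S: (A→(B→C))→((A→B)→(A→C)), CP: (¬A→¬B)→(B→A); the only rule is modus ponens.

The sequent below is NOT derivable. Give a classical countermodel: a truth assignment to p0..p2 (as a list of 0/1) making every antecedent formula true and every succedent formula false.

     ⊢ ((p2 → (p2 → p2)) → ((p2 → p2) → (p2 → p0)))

Enumerate valuations to refute Γ ⊢ Δ:
  v=000: Γ:[] Δ:[((p2 → (p2 → p2)) → ((p2 → p2) → (p2 → p0)))=T] refutes=False
  v=001: Γ:[] Δ:[((p2 → (p2 → p2)) → ((p2 → p2) → (p2 → p0)))=F] refutes=True  ← countermodel

Result: [0, 0, 1]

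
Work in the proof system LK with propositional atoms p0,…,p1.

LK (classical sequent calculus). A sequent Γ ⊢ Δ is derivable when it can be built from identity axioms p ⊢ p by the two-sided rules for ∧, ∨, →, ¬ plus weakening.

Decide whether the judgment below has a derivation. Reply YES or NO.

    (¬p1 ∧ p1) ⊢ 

Derivation (root first):
[∧L] (¬p1 ∧ p1) ⊢ 
  [¬L] p1, ¬p1 ⊢ 
    [Ax] p1 ⊢ p1

Result: YES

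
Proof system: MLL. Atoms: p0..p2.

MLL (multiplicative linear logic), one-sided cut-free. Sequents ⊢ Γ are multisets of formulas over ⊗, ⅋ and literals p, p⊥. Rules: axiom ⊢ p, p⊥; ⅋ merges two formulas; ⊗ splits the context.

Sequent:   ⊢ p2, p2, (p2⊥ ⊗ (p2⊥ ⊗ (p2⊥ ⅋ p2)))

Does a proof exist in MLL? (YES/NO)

Proof tree:
[⊗]  ⊢ p2, p2, (p2⊥ ⊗ (p2⊥ ⊗ (p2⊥ ⅋ p2)))
  [Ax]  ⊢ p2, p2⊥
  [⊗]  ⊢ p2, (p2⊥ ⊗ (p2⊥ ⅋ p2))
    [Ax]  ⊢ p2, p2⊥
    [⅋]  ⊢ (p2⊥ ⅋ p2)
      [Ax]  ⊢ p2, p2⊥

Result: YES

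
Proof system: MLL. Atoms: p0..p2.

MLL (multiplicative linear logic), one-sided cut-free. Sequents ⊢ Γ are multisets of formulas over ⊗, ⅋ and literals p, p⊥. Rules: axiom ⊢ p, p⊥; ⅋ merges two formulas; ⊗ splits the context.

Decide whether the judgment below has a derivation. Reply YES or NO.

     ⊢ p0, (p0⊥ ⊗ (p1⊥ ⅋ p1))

Proof tree:
[⊗]  ⊢ p0, (p0⊥ ⊗ (p1⊥ ⅋ p1))
  [Ax]  ⊢ p0, p0⊥
  [⅋]  ⊢ (p1⊥ ⅋ p1)
    [Ax]  ⊢ p1, p1⊥

Result: YES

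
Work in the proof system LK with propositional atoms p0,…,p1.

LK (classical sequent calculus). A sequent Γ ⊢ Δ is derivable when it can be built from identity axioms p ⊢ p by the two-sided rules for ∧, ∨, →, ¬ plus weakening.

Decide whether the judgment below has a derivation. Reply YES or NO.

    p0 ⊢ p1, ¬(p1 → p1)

Search for a countermodel by truth-table:
  v=00: Γ:[p0=F] Δ:[p1=F, ¬(p1 → p1)=F] refutes=False
  v=01: Γ:[p0=F] Δ:[p1=T, ¬(p1 → p1)=F] refutes=False
  v=10: Γ:[p0=T] Δ:[p1=F, ¬(p1 → p1)=F] refutes=True  ← countermodel

Result: NO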